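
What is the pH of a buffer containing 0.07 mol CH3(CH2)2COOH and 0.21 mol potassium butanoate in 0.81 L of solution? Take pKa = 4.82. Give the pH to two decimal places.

pH = 5.30

Using pH = pKa + log([base]/[acid]) with [base]/[acid] = 0.21/0.07:
pH = 4.82 + (+0.477) = 5.30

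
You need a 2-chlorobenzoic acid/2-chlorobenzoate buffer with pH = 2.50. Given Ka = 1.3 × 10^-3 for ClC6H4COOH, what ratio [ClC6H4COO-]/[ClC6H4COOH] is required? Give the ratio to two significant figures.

pKa = -log(1.3 × 10^-3) = 2.886
pH = pKa + log(r) ⇒ log(r) = 2.50 − 2.886 = -0.386
r = [ClC6H4COO-]/[ClC6H4COOH] = 10^(-0.386) = 0.411

ratio = 0.41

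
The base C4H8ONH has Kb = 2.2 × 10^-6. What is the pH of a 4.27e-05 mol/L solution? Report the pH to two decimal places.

C4H8ONH + H2O ⇌ C4H8ONH2+ + OH-
From the ICE table, Kb = [OH-]²/(4.27e-05 − [OH-]) = 2.2 × 10^-6.
Here C₀/Kb ≈ 19.4, so the small-[OH-] approximation fails. Use the quadratic:
[OH-] = (−Kb + √(Kb² + 4·Kb·C₀))/2 = 8.65 × 10^-6 M
pOH = −log(8.65 × 10^-6) = 5.06; pH = 14.00 − 5.06 = 8.94

pH = 8.94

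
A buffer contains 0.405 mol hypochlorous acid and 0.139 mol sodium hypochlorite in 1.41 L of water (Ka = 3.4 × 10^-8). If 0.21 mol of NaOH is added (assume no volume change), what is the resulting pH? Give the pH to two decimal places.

pH = 7.72

After neutralization: n(HOCl) = 0.195 mol, n(OCl-) = 0.349 mol.
pKa = −log(3.4 × 10^-8) = 7.469
pH = pKa + log([A⁻]/[HA]) = 7.469 + log(0.349/0.195) = 7.469 +0.253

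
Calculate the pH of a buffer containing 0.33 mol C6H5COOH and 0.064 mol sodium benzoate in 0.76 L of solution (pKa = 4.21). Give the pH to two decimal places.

pH = pKa + log([A⁻]/[HA]) = 4.21 + log(0.064/0.33)
pH = 4.21 + (-0.712) = 3.50

pH = 3.50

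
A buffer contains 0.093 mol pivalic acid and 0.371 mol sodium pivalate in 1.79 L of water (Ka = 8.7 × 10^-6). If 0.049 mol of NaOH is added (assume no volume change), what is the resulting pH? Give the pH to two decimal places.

pH = 6.04

After neutralization: n((CH3)3CCOOH) = 0.044 mol, n((CH3)3CCOO-) = 0.42 mol.
pKa = −log(8.7 × 10^-6) = 5.060
pH = pKa + log(n_(CH3)3CCOO-/n_(CH3)3CCOOH) = 5.060 + log(0.42/0.044) = 5.060 + (+0.980)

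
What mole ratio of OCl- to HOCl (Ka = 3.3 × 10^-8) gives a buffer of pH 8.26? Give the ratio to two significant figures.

pKa = -log(3.3 × 10^-8) = 7.481
pH = pKa + log(r) ⇒ log(r) = 8.26 − 7.481 = +0.779
r = [OCl-]/[HOCl] = 10^(+0.779) = 6.01

ratio = 6.0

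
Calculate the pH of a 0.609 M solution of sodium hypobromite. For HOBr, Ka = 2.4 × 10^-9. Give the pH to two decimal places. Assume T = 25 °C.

OBr- is the conjugate base of the weak acid HOBr.
Kb = Kw/Ka = 1.0×10^-14 / 2.4 × 10^-9 = 4.17 × 10^-6
Let x = [OH-] at equilibrium. Kb = x²/(0.609 − x).
Since Kb ≪ C₀, x ≈ √(Kb·C₀) = 1.59 × 10^-3 M.
pOH = 2.80, so pH = 14.00 − pOH = 11.20

pH = 11.20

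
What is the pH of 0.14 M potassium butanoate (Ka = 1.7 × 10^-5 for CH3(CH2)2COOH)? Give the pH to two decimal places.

pH = 8.96

CH3(CH2)2COO- is the conjugate base of the weak acid CH3(CH2)2COOH.
Kb = Kw/Ka = 1.0×10^-14 / 1.7 × 10^-5 = 5.88 × 10^-10
From the ICE table, Kb = x²/(0.14 − x) = 5.88 × 10^-10.
Since Kb ≪ C₀, x ≈ √(Kb·C₀) = 9.07 × 10^-6 M.
Check: 0.0065% ionized — well under 5%, approximation valid.
pOH = 5.04, so pH = 14.00 − pOH = 8.96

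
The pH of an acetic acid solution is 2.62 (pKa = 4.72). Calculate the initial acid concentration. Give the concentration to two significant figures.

C₀ = 3.0 × 10^-1 M

[H+] = 10^(-2.62) = 2.40 × 10^-3 M = x
Ka = 10^(−4.72) = 1.91 × 10^-5
Ka = x²/(C₀ − x) ⇒ C₀ = x + x²/Ka
C₀ = 2.40 × 10^-3 + (2.40 × 10^-3)²/(1.91 × 10^-5) = 3.04 × 10^-1 M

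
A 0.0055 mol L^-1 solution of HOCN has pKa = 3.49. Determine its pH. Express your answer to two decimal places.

HOCN ⇌ OCN- + H+
Ka = 10^(−3.49) = 3.24 × 10^-4
Let x = [H+] at equilibrium. Ka = x²/(0.0055 − x).
Here C₀/Ka ≈ 17, so the small-x approximation fails. Use the quadratic:
x = (−Ka + √(Ka² + 4·Ka·C₀))/2 = 1.18 × 10^-3 M
pH = −log(1.18 × 10^-3) = 2.93

pH = 2.93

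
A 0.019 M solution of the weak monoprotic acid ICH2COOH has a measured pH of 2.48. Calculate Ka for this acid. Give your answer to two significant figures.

Ka = 7.0 × 10^-4

[H+] = 10^(-2.48) = 3.31 × 10^-3 M
At equilibrium [HA] = 0.019 − 3.31 × 10^-3 = 1.57 × 10^-2 M
Ka = [H+][A-]/[HA] = (3.31 × 10^-3)² / 1.57 × 10^-2 = 7.0 × 10^-4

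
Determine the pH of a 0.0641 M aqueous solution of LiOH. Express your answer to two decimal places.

pH = 12.81

LiOH is a strong base; [OH-] = 0.0641 M.
pOH = -log(0.0641) = 1.19
pH = 14.00 - 1.19 = 12.81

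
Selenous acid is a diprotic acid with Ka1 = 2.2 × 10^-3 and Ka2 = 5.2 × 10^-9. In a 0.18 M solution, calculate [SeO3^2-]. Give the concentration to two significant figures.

5.2 × 10^-9 M

First ionization gives [H+] ≈ [HSeO3-] = 1.88 × 10^-2 M.
Second step: Ka2 = [H+][SeO3^2-]/[HSeO3-] ≈ [SeO3^2-] (since [H+] ≈ [HSeO3-]).
So [SeO3^2-] ≈ Ka2.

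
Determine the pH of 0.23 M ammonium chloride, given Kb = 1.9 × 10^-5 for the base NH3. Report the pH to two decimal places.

NH4+ is the conjugate acid of the weak base NH3.
Ka = Kw/Kb = 1.0×10^-14 / 1.9 × 10^-5 = 5.26 × 10^-10
From the ICE table, Ka = x²/(0.23 − x) = 5.26 × 10^-10.
Assume x ≪ 0.23: x ≈ √(5.26 × 10^-10 × 0.23) = 1.10 × 10^-5 M
(x/C₀ = 0.0048% < 5%, so the approximation holds.)
pH = −log[H+] = −log(1.10 × 10^-5) = 4.96

pH = 4.96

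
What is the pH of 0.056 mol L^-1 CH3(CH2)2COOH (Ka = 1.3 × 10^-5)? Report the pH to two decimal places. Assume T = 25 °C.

pH = 3.07

CH3(CH2)2COOH ⇌ CH3(CH2)2COO- + H+
Let x = [H+] at equilibrium. Ka = x²/(0.056 − x).
Neglecting x in the denominator: x = √(1.3 × 10^-5 × 0.056) = 8.53 × 10^-4 M
pH = −log[H+] = −log(8.53 × 10^-4) = 3.07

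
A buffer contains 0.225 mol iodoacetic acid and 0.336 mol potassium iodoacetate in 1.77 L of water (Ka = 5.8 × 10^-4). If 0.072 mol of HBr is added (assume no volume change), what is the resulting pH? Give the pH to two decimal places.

Added H+ converts ICH2COO- to ICH2COOH: ICH2COOH → 0.297 mol, ICH2COO- → 0.264 mol.
pKa = −log(5.8 × 10^-4) = 3.237
pH = pKa + log([A⁻]/[HA]) = 3.237 + log(0.264/0.297) = 3.237 -0.051

pH = 3.19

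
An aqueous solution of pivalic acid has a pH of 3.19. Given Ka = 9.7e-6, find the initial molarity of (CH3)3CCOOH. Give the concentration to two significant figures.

[H+] = 10^(-3.19) = 6.46 × 10^-4 M = x
Ka = x²/(C₀ − x) ⇒ C₀ = x + x²/Ka
C₀ = 6.46 × 10^-4 + (6.46 × 10^-4)²/(9.7 × 10^-6) = 4.37 × 10^-2 M

C₀ = 4.4 × 10^-2 M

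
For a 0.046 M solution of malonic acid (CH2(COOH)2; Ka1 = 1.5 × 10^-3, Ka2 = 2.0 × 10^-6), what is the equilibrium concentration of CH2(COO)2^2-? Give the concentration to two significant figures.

2.0 × 10^-6 M

First ionization gives [H+] ≈ [CH2(COOH)COO-] = 7.59 × 10^-3 M.
Second step: Ka2 = [H+][CH2(COO)2^2-]/[CH2(COOH)COO-] ≈ [CH2(COO)2^2-] (since [H+] ≈ [CH2(COOH)COO-]).
So [CH2(COO)2^2-] ≈ Ka2.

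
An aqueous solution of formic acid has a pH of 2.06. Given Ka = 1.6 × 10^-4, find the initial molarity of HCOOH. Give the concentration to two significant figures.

[H+] = 10^(-2.06) = 8.71 × 10^-3 M = x
Ka = x²/(C₀ − x) ⇒ C₀ = x + x²/Ka
C₀ = 8.71 × 10^-3 + (8.71 × 10^-3)²/(1.6 × 10^-4) = 4.83 × 10^-1 M

C₀ = 4.8 × 10^-1 M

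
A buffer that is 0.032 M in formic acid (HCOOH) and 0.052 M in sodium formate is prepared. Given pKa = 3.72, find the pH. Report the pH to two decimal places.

pH = 3.93

pH = pKa + log([A⁻]/[HA]) = 3.72 + log(0.052/0.032)
pH = 3.72 + (+0.211) = 3.93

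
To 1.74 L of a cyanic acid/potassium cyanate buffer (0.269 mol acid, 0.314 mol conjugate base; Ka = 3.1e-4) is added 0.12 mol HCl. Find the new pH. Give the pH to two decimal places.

pH = 3.21

Added H+ converts OCN- to HOCN: HOCN → 0.389 mol, OCN- → 0.194 mol.
pKa = −log(3.1 × 10^-4) = 3.509
pH = pKa + log(n_OCN-/n_HOCN) = 3.509 + log(0.194/0.389) = 3.509 + (-0.302)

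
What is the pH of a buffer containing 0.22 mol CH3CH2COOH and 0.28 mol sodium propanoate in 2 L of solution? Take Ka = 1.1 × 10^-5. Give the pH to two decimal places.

pH = 5.06

pKa = −log(1.1 × 10^-5) = 4.959
Using pH = pKa + log([base]/[acid]) with [base]/[acid] = 0.28/0.22:
pH = 4.959 + (+0.105) = 5.06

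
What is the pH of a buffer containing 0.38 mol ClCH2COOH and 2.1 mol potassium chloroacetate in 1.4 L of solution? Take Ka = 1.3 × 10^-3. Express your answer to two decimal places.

pH = 3.63

pKa = −log(1.3 × 10^-3) = 2.886
Using pH = pKa + log([base]/[acid]) with [base]/[acid] = 2.1/0.38:
pH = 2.886 + (+0.742) = 3.63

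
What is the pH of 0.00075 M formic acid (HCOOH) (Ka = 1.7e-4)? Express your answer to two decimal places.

pH = 3.55

HCOOH ⇌ HCOO- + H+
Ka = x²/(0.00075 − x) = 1.7 × 10^-4
The 5% rule fails; solving x² + Ka·x − Ka·C₀ = 0 exactly:
x = (−Ka + √(Ka² + 4·Ka·C₀))/2 = 2.82 × 10^-4 M
pH = −log[H+] = −log(2.82 × 10^-4) = 3.55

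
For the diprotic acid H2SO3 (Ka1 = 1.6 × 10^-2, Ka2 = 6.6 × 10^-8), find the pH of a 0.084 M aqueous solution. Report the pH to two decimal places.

pH = 1.53

Ka1 ≫ Ka2, so treat the first dissociation as the only significant source of H+.
Ka1 = x²/(0.084 − x) = 1.6 × 10^-2
Solving the quadratic: x = (−Ka1 + √(Ka1² + 4·Ka1·C₀))/2 = 2.95 × 10^-2 M
pH = −log(2.95 × 10^-2) = 1.53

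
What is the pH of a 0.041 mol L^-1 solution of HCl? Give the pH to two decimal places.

pH = 1.39

HCl is a strong acid and dissociates completely, so [H+] = 0.041 M.
pH = -log(0.041) = 1.39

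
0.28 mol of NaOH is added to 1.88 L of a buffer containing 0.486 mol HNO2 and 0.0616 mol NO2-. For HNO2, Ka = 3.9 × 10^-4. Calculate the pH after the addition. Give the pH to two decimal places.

pH = 3.63

After neutralization: n(HNO2) = 0.206 mol, n(NO2-) = 0.342 mol.
pKa = −log(3.9 × 10^-4) = 3.409
Henderson–Hasselbalch with mole ratio 0.342/0.206: pH = 3.409 + (+0.220)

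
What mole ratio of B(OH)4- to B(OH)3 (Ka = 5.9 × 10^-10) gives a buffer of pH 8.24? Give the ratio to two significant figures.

pKa = -log(5.9 × 10^-10) = 9.229
pH = pKa + log(r) ⇒ log(r) = 8.24 − 9.229 = -0.989
r = [B(OH)4-]/[B(OH)3] = 10^(-0.989) = 0.103

ratio = 0.10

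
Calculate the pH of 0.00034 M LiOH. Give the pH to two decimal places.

LiOH is a strong base; [OH-] = 0.00034 M.
pOH = -log(0.00034) = 3.47
pH = 14.00 - 3.47 = 10.53

pH = 10.53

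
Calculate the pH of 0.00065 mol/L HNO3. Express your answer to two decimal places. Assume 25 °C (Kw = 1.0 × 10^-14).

pH = 3.19

HNO3 is a strong acid and dissociates completely, so [H+] = 0.00065 M.
pH = -log(0.00065) = 3.19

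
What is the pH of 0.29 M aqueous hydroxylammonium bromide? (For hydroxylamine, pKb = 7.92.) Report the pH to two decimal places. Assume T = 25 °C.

pH = 3.31

NH3OH+ is the conjugate acid of the weak base NH2OH.
Kb = 10^(−7.92) = 1.20 × 10^-8
Ka = Kw/Kb = 1.0×10^-14 / 1.20 × 10^-8 = 8.33 × 10^-7
Ka = x²/(0.29 − x) = 8.33 × 10^-7
Since Ka ≪ C₀, x ≈ √(Ka·C₀) = 4.91 × 10^-4 M.
pH = −log(4.91 × 10^-4) = 3.31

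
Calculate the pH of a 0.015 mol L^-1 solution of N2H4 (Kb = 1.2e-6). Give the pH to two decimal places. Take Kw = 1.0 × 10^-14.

pH = 10.13

N2H4 + H2O ⇌ N2H5+ + OH-
From the ICE table, Kb = [OH-]²/(0.015 − [OH-]) = 1.2 × 10^-6.
Neglecting [OH-] in the denominator: [OH-] = √(1.2 × 10^-6 × 0.015) = 1.34 × 10^-4 M
pOH = 3.87, so pH = 14.00 − pOH = 10.13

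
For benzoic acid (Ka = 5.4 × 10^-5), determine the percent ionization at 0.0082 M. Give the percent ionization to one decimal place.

7.8%

C6H5COOH ⇌ C6H5COO- + H+; let x = [H+] at equilibrium.
Solve x² + 5.4e-05x − 4.43e-07 = 0 → x = 6.39 × 10^-4 M
Fraction ionized = 6.39 × 10^-4 / 0.0082 = 0.0779 → 7.8%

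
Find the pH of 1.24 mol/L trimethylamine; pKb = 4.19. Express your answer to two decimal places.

pH = 11.95

(CH3)3N + H2O ⇌ (CH3)3NH+ + OH-
Kb = 10^(−4.19) = 6.46 × 10^-5
Kb = [OH-]²/(1.24 − [OH-]) = 6.46 × 10^-5
Neglecting [OH-] in the denominator: [OH-] = √(6.46 × 10^-5 × 1.24) = 8.95 × 10^-3 M
pOH = 2.05, so pH = 14.00 − pOH = 11.95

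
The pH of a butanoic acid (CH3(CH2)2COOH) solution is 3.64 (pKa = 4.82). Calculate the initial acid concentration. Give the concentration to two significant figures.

[H+] = 10^(-3.64) = 2.29 × 10^-4 M = x
Ka = 10^(−4.82) = 1.51 × 10^-5
Ka = x²/(C₀ − x) ⇒ C₀ = x + x²/Ka
C₀ = 2.29 × 10^-4 + (2.29 × 10^-4)²/(1.51 × 10^-5) = 3.70 × 10^-3 M

C₀ = 3.7 × 10^-3 M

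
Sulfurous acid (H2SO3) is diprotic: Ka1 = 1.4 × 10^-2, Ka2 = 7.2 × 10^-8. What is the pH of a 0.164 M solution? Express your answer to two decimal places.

pH = 1.38

Since Ka1 ≫ Ka2, the first ionization dominates [H+].
Ka1 = x²/(0.164 − x) = 1.4 × 10^-2
Solving the quadratic: x = (−Ka1 + √(Ka1² + 4·Ka1·C₀))/2 = 4.14 × 10^-2 M
pH = −log(4.14 × 10^-2) = 1.38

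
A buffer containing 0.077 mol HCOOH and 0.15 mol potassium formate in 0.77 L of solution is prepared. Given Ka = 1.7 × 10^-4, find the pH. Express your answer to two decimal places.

pKa = −log(1.7 × 10^-4) = 3.770
Using pH = pKa + log([base]/[acid]) with [base]/[acid] = 0.15/0.077:
pH = 3.770 + (+0.290) = 4.06

pH = 4.06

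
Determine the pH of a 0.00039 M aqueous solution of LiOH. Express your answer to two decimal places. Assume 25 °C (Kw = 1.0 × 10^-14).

pH = 10.59

LiOH is a strong base; [OH-] = 0.00039 M.
pOH = -log(0.00039) = 3.41
pH = 14.00 - 3.41 = 10.59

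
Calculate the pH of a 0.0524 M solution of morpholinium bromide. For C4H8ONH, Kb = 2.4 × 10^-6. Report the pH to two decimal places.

C4H8ONH2+ is the conjugate acid of the weak base C4H8ONH.
Ka = Kw/Kb = 1.0×10^-14 / 2.4 × 10^-6 = 4.17 × 10^-9
From the ICE table, Ka = [H+]²/(0.0524 − [H+]) = 4.17 × 10^-9.
Since Ka ≪ C₀, [H+] ≈ √(Ka·C₀) = 1.48 × 10^-5 M.
pH = −log(1.48 × 10^-5) = 4.83

pH = 4.83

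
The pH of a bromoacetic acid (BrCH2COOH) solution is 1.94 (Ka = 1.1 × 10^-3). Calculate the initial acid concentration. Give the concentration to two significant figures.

C₀ = 1.3 × 10^-1 M

[H+] = 10^(-1.94) = 1.15 × 10^-2 M = x
Ka = x²/(C₀ − x) ⇒ C₀ = x + x²/Ka
C₀ = 1.15 × 10^-2 + (1.15 × 10^-2)²/(1.1 × 10^-3) = 1.32 × 10^-1 M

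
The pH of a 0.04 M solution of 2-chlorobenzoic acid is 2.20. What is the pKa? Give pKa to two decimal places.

pKa = 2.93

[H+] = 10^(-2.20) = 6.31 × 10^-3 M
At equilibrium [HA] = 0.04 − 6.31 × 10^-3 = 3.37 × 10^-2 M
Ka = [H+][A-]/[HA] = (6.31 × 10^-3)² / 3.37 × 10^-2 = 1.18 × 10^-3
pKa = -log(1.18 × 10^-3) = 2.93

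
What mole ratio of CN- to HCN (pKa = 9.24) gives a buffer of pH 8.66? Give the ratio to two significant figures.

ratio = 0.26

pH = pKa + log(r) ⇒ log(r) = 8.66 − 9.24 = -0.58
r = [CN-]/[HCN] = 10^(-0.58) = 0.263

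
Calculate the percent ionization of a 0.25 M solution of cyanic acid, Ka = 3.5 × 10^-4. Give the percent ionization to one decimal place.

HOCN ⇌ OCN- + H+; let x = [H+] at equilibrium.
x ≈ √(Ka·C₀) = √(3.5 × 10^-4 × 0.25) = 9.35 × 10^-3 M
Fraction ionized = 9.35 × 10^-3 / 0.25 = 0.0374 → 3.7%

3.7%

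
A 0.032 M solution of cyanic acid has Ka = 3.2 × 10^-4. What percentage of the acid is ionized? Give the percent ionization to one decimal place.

9.5%

HOCN ⇌ OCN- + H+; let x = [H+] at equilibrium.
Ka = x²/(C₀ − x); solving the quadratic gives x = 3.04 × 10^-3 M.
Fraction ionized = 3.04 × 10^-3 / 0.032 = 0.0950 → 9.5%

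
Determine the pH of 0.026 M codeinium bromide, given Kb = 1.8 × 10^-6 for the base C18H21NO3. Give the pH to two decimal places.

C18H22NO3+ is the conjugate acid of the weak base C18H21NO3.
Ka = Kw/Kb = 1.0×10^-14 / 1.8 × 10^-6 = 5.56 × 10^-9
Ka = [H+]²/(0.026 − [H+]) = 5.56 × 10^-9
Assume [H+] ≪ 0.026: [H+] ≈ √(5.56 × 10^-9 × 0.026) = 1.20 × 10^-5 M
pH = −log(1.20 × 10^-5) = 4.92

pH = 4.92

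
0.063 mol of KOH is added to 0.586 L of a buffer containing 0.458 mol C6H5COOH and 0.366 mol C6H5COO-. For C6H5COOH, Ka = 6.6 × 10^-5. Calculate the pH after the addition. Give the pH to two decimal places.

After neutralization: n(C6H5COOH) = 0.395 mol, n(C6H5COO-) = 0.429 mol.
pKa = −log(6.6 × 10^-5) = 4.180
Henderson–Hasselbalch with mole ratio 0.429/0.395: pH = 4.180 + (+0.036)

pH = 4.22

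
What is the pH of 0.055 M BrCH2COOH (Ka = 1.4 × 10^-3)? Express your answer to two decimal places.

BrCH2COOH ⇌ BrCH2COO- + H+
Ka = [H+]²/(0.055 − [H+]) = 1.4 × 10^-3
The 5% rule fails; solving [H+]² + Ka·[H+] − Ka·C₀ = 0 exactly:
[H+] = (−Ka + √(Ka² + 4·Ka·C₀))/2 = 8.10 × 10^-3 M
pH = −log[H+] = −log(8.10 × 10^-3) = 2.09

pH = 2.09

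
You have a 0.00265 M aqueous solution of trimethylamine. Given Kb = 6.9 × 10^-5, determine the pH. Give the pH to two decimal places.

pH = 10.60

(CH3)3N + H2O ⇌ (CH3)3NH+ + OH-
Let x = [OH-] at equilibrium. Kb = x²/(0.00265 − x).
Here C₀/Kb ≈ 38.4, so the small-x approximation fails. Use the quadratic:
x = [−6.9e-05 + √(6.9e-05² + 7.31e-07)]/2 = 3.94 × 10^-4 M
pOH = −log(3.94 × 10^-4) = 3.40; pH = 14.00 − 3.40 = 10.60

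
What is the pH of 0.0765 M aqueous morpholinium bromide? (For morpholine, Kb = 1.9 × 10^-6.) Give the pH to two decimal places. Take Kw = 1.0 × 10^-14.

C4H8ONH2+ is the conjugate acid of the weak base C4H8ONH.
Ka = Kw/Kb = 1.0×10^-14 / 1.9 × 10^-6 = 5.26 × 10^-9
Ka = [H+]²/(0.0765 − [H+]) = 5.26 × 10^-9
Neglecting [H+] in the denominator: [H+] = √(5.26 × 10^-9 × 0.0765) = 2.01 × 10^-5 M
([H+]/C₀ = 0.026% < 5%, so the approximation holds.)
pH = −log[H+] = −log(2.01 × 10^-5) = 4.70

pH = 4.70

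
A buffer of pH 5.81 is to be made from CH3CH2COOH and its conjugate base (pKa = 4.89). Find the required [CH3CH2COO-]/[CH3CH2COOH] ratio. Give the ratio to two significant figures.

ratio = 8.3

pH = pKa + log(r) ⇒ log(r) = 5.81 − 4.89 = +0.92
r = [CH3CH2COO-]/[CH3CH2COOH] = 10^(+0.92) = 8.32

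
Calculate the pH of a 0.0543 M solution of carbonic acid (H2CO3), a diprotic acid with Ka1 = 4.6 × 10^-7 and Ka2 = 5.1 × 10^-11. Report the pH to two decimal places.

Since Ka1 ≫ Ka2, the first ionization dominates [H+].
Ka1 = x²/(0.0543 − x) = 4.6 × 10^-7
x ≈ √(4.6 × 10^-7 × 0.0543) = 1.58 × 10^-4 M
pH = −log(1.58 × 10^-4) = 3.80

pH = 3.80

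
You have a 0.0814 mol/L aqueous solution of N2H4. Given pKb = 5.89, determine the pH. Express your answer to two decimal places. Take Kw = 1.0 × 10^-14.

N2H4 + H2O ⇌ N2H5+ + OH-
Kb = 10^(−5.89) = 1.29 × 10^-6
Kb = x²/(0.0814 − x) = 1.29 × 10^-6
Neglecting x in the denominator: x = √(1.29 × 10^-6 × 0.0814) = 3.24 × 10^-4 M
pOH = −log(3.24 × 10^-4) = 3.49; pH = 14.00 − 3.49 = 10.51

pH = 10.51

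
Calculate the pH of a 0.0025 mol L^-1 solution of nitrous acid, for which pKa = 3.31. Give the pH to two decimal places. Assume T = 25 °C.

pH = 3.05

HNO2 ⇌ NO2- + H+
Ka = 10^(−3.31) = 4.90 × 10^-4
From the ICE table, Ka = [H+]²/(0.0025 − [H+]) = 4.90 × 10^-4.
The 5% rule fails; solving [H+]² + Ka·[H+] − Ka·C₀ = 0 exactly:
[H+] = (−Ka + √(Ka² + 4·Ka·C₀))/2 = 8.89 × 10^-4 M
pH = −log[H+] = −log(8.89 × 10^-4) = 3.05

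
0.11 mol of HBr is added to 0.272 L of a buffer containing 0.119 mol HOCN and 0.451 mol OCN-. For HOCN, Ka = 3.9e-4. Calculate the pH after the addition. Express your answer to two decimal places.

pH = 3.58

After neutralization: n(HOCN) = 0.229 mol, n(OCN-) = 0.341 mol.
pKa = −log(3.9 × 10^-4) = 3.409
pH = pKa + log([A⁻]/[HA]) = 3.409 + log(0.341/0.229) = 3.409 +0.173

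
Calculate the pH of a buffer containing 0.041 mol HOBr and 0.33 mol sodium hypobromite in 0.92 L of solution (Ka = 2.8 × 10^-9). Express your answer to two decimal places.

pH = 9.46

pKa = −log(2.8 × 10^-9) = 8.553
Using pH = pKa + log([base]/[acid]) with [base]/[acid] = 0.33/0.041:
pH = 8.553 + (+0.906) = 9.46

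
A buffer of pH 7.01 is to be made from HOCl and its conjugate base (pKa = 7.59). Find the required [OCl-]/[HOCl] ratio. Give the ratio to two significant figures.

pH = pKa + log(r) ⇒ log(r) = 7.01 − 7.59 = -0.58
r = [OCl-]/[HOCl] = 10^(-0.58) = 0.263

ratio = 0.26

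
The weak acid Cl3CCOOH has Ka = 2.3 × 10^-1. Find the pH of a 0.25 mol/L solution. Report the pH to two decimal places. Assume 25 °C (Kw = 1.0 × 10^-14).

pH = 0.82

Cl3CCOOH ⇌ Cl3CCOO- + H+
Ka = [H+]²/(0.25 − [H+]) = 2.3 × 10^-1
[H+] is not negligible relative to C₀; solve [H+]² + 0.23·[H+] − 0.0575 = 0.
[H+] = (−Ka + √(Ka² + 4·Ka·C₀))/2 = 1.51 × 10^-1 M
pH = −log[H+] = −log(1.51 × 10^-1) = 0.82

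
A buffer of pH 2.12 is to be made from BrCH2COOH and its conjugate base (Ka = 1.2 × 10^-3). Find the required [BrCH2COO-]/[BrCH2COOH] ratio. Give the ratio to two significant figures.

pKa = -log(1.2 × 10^-3) = 2.921
pH = pKa + log(r) ⇒ log(r) = 2.12 − 2.921 = -0.801
r = [BrCH2COO-]/[BrCH2COOH] = 10^(-0.801) = 0.158

ratio = 0.16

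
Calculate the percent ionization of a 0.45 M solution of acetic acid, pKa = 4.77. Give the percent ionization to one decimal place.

0.6%

CH3COOH ⇌ CH3COO- + H+; let x = [H+] at equilibrium.
Ka = 10^(−4.77) = 1.70 × 10^-5
x ≈ √(Ka·C₀) = √(1.70 × 10^-5 × 0.45) = 2.77 × 10^-3 M
% ionization = x/C₀ × 100% = 2.77 × 10^-3/0.45 × 100% = 0.6%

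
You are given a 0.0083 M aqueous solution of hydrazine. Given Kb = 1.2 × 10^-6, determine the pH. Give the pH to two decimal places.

N2H4 + H2O ⇌ N2H5+ + OH-
Kb = [OH-]²/(0.0083 − [OH-]) = 1.2 × 10^-6
Neglecting [OH-] in the denominator: [OH-] = √(1.2 × 10^-6 × 0.0083) = 9.98 × 10^-5 M
pOH = 4.00, so pH = 14.00 − pOH = 10.00

pH = 10.00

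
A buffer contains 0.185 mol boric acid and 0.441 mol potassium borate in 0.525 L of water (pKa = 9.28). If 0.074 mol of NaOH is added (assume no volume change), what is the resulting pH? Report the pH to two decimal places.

OH- converts B(OH)3 to B(OH)4-: B(OH)3 → 0.111 mol, B(OH)4- → 0.515 mol.
pH = pKa + log([A⁻]/[HA]) = 9.28 + log(0.515/0.111) = 9.28 +0.666

pH = 9.95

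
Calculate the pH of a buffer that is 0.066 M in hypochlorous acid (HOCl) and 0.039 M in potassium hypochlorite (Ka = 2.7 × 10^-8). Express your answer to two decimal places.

pKa = −log(2.7 × 10^-8) = 7.569
Henderson–Hasselbalch: pH = pKa + log([OCl-]/[HOCl]) = 7.569 + log(0.039/0.066)
pH = 7.569 + (-0.228) = 7.34

pH = 7.34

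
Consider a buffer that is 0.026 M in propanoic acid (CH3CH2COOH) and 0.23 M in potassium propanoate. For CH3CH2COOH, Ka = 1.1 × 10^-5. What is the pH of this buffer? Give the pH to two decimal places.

pH = 5.91

pKa = −log(1.1 × 10^-5) = 4.959
pH = pKa + log([A⁻]/[HA]) = 4.959 + log(0.23/0.026)
pH = 4.959 + (+0.947) = 5.91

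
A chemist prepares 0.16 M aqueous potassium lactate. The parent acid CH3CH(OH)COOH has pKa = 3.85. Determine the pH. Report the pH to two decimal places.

CH3CH(OH)COO- is the conjugate base of the weak acid CH3CH(OH)COOH.
Ka = 10^(−3.85) = 1.41 × 10^-4
Kb = Kw/Ka = 1.0×10^-14 / 1.41 × 10^-4 = 7.09 × 10^-11
Kb = [OH-]²/(0.16 − [OH-]) = 7.09 × 10^-11
Assume [OH-] ≪ 0.16: [OH-] ≈ √(7.09 × 10^-11 × 0.16) = 3.37 × 10^-6 M
pOH = −log(3.37 × 10^-6) = 5.47; pH = 14.00 − 5.47 = 8.53

pH = 8.53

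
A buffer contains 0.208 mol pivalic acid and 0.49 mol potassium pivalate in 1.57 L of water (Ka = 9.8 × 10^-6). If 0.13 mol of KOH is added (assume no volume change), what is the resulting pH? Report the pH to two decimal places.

After neutralization: n((CH3)3CCOOH) = 0.078 mol, n((CH3)3CCOO-) = 0.62 mol.
pKa = −log(9.8 × 10^-6) = 5.009
pH = pKa + log([A⁻]/[HA]) = 5.009 + log(0.62/0.078) = 5.009 +0.900

pH = 5.91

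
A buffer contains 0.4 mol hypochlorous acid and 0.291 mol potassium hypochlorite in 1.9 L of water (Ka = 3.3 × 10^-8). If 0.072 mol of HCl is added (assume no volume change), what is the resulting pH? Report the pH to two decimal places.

Added H+ converts OCl- to HOCl: HOCl → 0.472 mol, OCl- → 0.219 mol.
pKa = −log(3.3 × 10^-8) = 7.481
pH = pKa + log([A⁻]/[HA]) = 7.481 + log(0.219/0.472) = 7.481 -0.333

pH = 7.15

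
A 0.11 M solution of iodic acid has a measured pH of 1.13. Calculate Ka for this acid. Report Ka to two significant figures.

[H+] = 10^(-1.13) = 7.41 × 10^-2 M
At equilibrium [HA] = 0.11 − 7.41 × 10^-2 = 3.59 × 10^-2 M
Ka = [H+][A-]/[HA] = (7.41 × 10^-2)² / 3.59 × 10^-2 = 1.5 × 10^-1

Ka = 1.5 × 10^-1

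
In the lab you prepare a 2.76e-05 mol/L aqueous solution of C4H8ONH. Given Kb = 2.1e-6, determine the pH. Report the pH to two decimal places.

C4H8ONH + H2O ⇌ C4H8ONH2+ + OH-
From the ICE table, Kb = x²/(2.76e-05 − x) = 2.1 × 10^-6.
x is not negligible relative to C₀; solve x² + 2.1e-06·x − 5.8e-11 = 0.
x = (−Kb + √(Kb² + 4·Kb·C₀))/2 = 6.64 × 10^-6 M
pOH = 5.18, so pH = 14.00 − pOH = 8.82

pH = 8.82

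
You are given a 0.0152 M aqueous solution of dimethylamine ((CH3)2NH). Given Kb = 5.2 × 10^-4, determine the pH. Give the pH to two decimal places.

(CH3)2NH + H2O ⇌ (CH3)2NH2+ + OH-
Kb = x²/(0.0152 − x) = 5.2 × 10^-4
The 5% rule fails; solving x² + Kb·x − Kb·C₀ = 0 exactly:
x = (−Kb + √(Kb² + 4·Kb·C₀))/2 = 2.56 × 10^-3 M
pOH = 2.59, so pH = 14.00 − pOH = 11.41

pH = 11.41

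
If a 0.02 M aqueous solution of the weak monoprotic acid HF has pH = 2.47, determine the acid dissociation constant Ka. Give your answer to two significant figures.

[H+] = 10^(-2.47) = 3.39 × 10^-3 M
At equilibrium [HA] = 0.02 − 3.39 × 10^-3 = 1.66 × 10^-2 M
Ka = [H+][A-]/[HA] = (3.39 × 10^-3)² / 1.66 × 10^-2 = 6.9 × 10^-4

Ka = 6.9 × 10^-4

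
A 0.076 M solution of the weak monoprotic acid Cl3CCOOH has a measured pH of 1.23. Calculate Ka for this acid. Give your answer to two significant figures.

[H+] = 10^(-1.23) = 5.89 × 10^-2 M
At equilibrium [HA] = 0.076 − 5.89 × 10^-2 = 1.71 × 10^-2 M
Ka = [H+][A-]/[HA] = (5.89 × 10^-2)² / 1.71 × 10^-2 = 2.0 × 10^-1

Ka = 2.0 × 10^-1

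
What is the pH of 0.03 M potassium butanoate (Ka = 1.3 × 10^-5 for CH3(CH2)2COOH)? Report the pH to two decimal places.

pH = 8.68

CH3(CH2)2COO- is the conjugate base of the weak acid CH3(CH2)2COOH.
Kb = Kw/Ka = 1.0×10^-14 / 1.3 × 10^-5 = 7.69 × 10^-10
From the ICE table, Kb = [OH-]²/(0.03 − [OH-]) = 7.69 × 10^-10.
Assume [OH-] ≪ 0.03: [OH-] ≈ √(7.69 × 10^-10 × 0.03) = 4.80 × 10^-6 M
([OH-]/C₀ = 0.016% < 5%, so the approximation holds.)
pOH = 5.32, so pH = 14.00 − pOH = 8.68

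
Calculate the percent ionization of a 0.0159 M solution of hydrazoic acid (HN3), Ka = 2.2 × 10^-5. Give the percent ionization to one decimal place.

3.7%

HN3 ⇌ N3- + H+; let x = [H+] at equilibrium.
x ≈ √(Ka·C₀) = √(2.2 × 10^-5 × 0.0159) = 5.91 × 10^-4 M
Fraction ionized = 5.91 × 10^-4 / 0.0159 = 0.0372 → 3.7%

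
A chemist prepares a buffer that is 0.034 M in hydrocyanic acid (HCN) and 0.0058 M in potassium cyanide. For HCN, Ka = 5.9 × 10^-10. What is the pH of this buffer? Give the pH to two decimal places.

pKa = −log(5.9 × 10^-10) = 9.229
Using pH = pKa + log([base]/[acid]) with [base]/[acid] = 0.0058/0.034:
pH = 9.229 + (-0.768) = 8.46

pH = 8.46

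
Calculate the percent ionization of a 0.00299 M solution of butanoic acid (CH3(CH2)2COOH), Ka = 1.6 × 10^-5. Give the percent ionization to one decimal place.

CH3(CH2)2COOH ⇌ CH3(CH2)2COO- + H+; let x = [H+] at equilibrium.
Ka = x²/(C₀ − x); solving the quadratic gives x = 2.11 × 10^-4 M.
Fraction ionized = 2.11 × 10^-4 / 0.00299 = 0.0706 → 7.1%

7.1%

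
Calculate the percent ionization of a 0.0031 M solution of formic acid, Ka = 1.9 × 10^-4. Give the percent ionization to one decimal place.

HCOOH ⇌ HCOO- + H+; let x = [H+] at equilibrium.
Solve x² + 0.00019x − 5.89e-07 = 0 → x = 6.78 × 10^-4 M
% ionization = x/C₀ × 100% = 6.78 × 10^-4/0.0031 × 100% = 21.9%

21.9%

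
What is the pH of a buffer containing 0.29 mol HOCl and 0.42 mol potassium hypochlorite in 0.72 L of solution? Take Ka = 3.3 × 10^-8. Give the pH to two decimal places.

pH = 7.64

pKa = −log(3.3 × 10^-8) = 7.481
Henderson–Hasselbalch: pH = pKa + log([OCl-]/[HOCl]) = 7.481 + log(0.42/0.29)
pH = 7.481 + (+0.161) = 7.64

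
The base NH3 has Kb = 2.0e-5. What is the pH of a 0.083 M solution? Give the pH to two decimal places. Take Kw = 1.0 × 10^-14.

NH3 + H2O ⇌ NH4+ + OH-
Kb = [OH-]²/(0.083 − [OH-]) = 2.0 × 10^-5
Since Kb ≪ C₀, [OH-] ≈ √(Kb·C₀) = 1.29 × 10^-3 M.
pOH = −log(1.29 × 10^-3) = 2.89; pH = 14.00 − 2.89 = 11.11

pH = 11.11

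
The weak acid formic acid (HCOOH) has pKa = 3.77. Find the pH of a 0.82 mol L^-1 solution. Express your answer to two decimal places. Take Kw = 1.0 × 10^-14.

HCOOH ⇌ HCOO- + H+
Ka = 10^(−3.77) = 1.70 × 10^-4
Ka = x²/(0.82 − x) = 1.70 × 10^-4
Neglecting x in the denominator: x = √(1.70 × 10^-4 × 0.82) = 1.18 × 10^-2 M
Check: 1.4% ionized — well under 5%, approximation valid.
pH = −log(1.18 × 10^-2) = 1.93

pH = 1.93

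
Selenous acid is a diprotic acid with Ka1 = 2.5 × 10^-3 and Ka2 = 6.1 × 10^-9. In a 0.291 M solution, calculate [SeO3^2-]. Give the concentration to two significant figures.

First ionization gives [H+] ≈ [HSeO3-] = 2.58 × 10^-2 M.
Second step: Ka2 = [H+][SeO3^2-]/[HSeO3-] ≈ [SeO3^2-] (since [H+] ≈ [HSeO3-]).
So [SeO3^2-] ≈ Ka2.

6.1 × 10^-9 M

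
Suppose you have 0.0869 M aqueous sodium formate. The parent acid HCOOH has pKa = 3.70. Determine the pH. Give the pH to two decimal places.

pH = 8.32

HCOO- is the conjugate base of the weak acid HCOOH.
Ka = 10^(−3.70) = 2.00 × 10^-4
Kb = Kw/Ka = 1.0×10^-14 / 2.00 × 10^-4 = 5.00 × 10^-11
From the ICE table, Kb = [OH-]²/(0.0869 − [OH-]) = 5.00 × 10^-11.
Neglecting [OH-] in the denominator: [OH-] = √(5.00 × 10^-11 × 0.0869) = 2.08 × 10^-6 M
([OH-]/C₀ = 0.0024% < 5%, so the approximation holds.)
pOH = 5.68, so pH = 14.00 − pOH = 8.32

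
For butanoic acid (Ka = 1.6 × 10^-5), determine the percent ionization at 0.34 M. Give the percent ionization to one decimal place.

0.7%

CH3(CH2)2COOH ⇌ CH3(CH2)2COO- + H+; let x = [H+] at equilibrium.
x ≈ √(Ka·C₀) = √(1.6 × 10^-5 × 0.34) = 2.33 × 10^-3 M
% ionization = x/C₀ × 100% = 2.33 × 10^-3/0.34 × 100% = 0.7%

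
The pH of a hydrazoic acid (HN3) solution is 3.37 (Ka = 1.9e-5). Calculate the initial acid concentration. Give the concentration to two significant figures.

[H+] = 10^(-3.37) = 4.27 × 10^-4 M = x
Ka = x²/(C₀ − x) ⇒ C₀ = x + x²/Ka
C₀ = 4.27 × 10^-4 + (4.27 × 10^-4)²/(1.9 × 10^-5) = 1.00 × 10^-2 M

C₀ = 1.0 × 10^-2 M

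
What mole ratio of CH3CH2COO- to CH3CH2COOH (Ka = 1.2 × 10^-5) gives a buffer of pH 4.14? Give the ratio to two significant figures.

pKa = -log(1.2 × 10^-5) = 4.921
pH = pKa + log(r) ⇒ log(r) = 4.14 − 4.921 = -0.781
r = [CH3CH2COO-]/[CH3CH2COOH] = 10^(-0.781) = 0.166

ratio = 0.17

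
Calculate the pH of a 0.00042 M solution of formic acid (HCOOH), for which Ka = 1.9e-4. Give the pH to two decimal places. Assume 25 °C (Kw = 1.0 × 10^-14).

pH = 3.69

HCOOH ⇌ HCOO- + H+
From the ICE table, Ka = [H+]²/(0.00042 − [H+]) = 1.9 × 10^-4.
Here C₀/Ka ≈ 2.21, so the small-[H+] approximation fails. Use the quadratic:
[H+] = (−Ka + √(Ka² + 4·Ka·C₀))/2 = 2.03 × 10^-4 M
pH = −log(2.03 × 10^-4) = 3.69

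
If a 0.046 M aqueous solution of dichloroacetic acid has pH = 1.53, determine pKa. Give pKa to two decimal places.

[H+] = 10^(-1.53) = 2.95 × 10^-2 M
At equilibrium [HA] = 0.046 − 2.95 × 10^-2 = 1.65 × 10^-2 M
Ka = [H+][A-]/[HA] = (2.95 × 10^-2)² / 1.65 × 10^-2 = 5.27 × 10^-2
pKa = -log(5.27 × 10^-2) = 1.28

pKa = 1.28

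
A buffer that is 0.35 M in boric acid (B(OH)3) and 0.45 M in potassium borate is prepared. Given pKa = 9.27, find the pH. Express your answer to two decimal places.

pH = pKa + log([A⁻]/[HA]) = 9.27 + log(0.45/0.35)
pH = 9.27 + (+0.109) = 9.38

pH = 9.38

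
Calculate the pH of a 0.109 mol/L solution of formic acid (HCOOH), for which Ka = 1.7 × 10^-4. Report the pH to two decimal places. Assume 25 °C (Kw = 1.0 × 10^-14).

HCOOH ⇌ HCOO- + H+
Ka = x²/(0.109 − x) = 1.7 × 10^-4
Neglecting x in the denominator: x = √(1.7 × 10^-4 × 0.109) = 4.30 × 10^-3 M
(x/C₀ = 3.9% < 5%, so the approximation holds.)
pH = −log(4.30 × 10^-3) = 2.37

pH = 2.37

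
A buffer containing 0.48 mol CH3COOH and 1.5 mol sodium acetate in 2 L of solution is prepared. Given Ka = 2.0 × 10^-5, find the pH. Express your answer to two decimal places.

pH = 5.19

pKa = −log(2.0 × 10^-5) = 4.699
pH = pKa + log([A⁻]/[HA]) = 4.699 + log(1.5/0.48)
pH = 4.699 + (+0.495) = 5.19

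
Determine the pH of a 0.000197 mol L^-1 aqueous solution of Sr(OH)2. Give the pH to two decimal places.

pH = 10.60

Sr(OH)2 is a strong base (each formula unit releases 2 OH-); [OH-] = 0.000394 M.
pOH = -log(0.000394) = 3.40
pH = 14.00 - 3.40 = 10.60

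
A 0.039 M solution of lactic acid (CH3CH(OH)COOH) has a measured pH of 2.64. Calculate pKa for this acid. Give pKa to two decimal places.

[H+] = 10^(-2.64) = 2.29 × 10^-3 M
At equilibrium [HA] = 0.039 − 2.29 × 10^-3 = 3.67 × 10^-2 M
Ka = [H+][A-]/[HA] = (2.29 × 10^-3)² / 3.67 × 10^-2 = 1.43 × 10^-4
pKa = -log(1.43 × 10^-4) = 3.84

pKa = 3.84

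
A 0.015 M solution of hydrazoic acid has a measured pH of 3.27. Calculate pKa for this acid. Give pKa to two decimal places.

[H+] = 10^(-3.27) = 5.37 × 10^-4 M
At equilibrium [HA] = 0.015 − 5.37 × 10^-4 = 1.45 × 10^-2 M
Ka = [H+][A-]/[HA] = (5.37 × 10^-4)² / 1.45 × 10^-2 = 1.99 × 10^-5
pKa = -log(1.99 × 10^-5) = 4.70

pKa = 4.70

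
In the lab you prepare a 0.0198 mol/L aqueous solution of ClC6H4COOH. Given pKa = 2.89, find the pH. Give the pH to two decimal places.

pH = 2.35

ClC6H4COOH ⇌ ClC6H4COO- + H+
Ka = 10^(−2.89) = 1.29 × 10^-3
Let x = [H+] at equilibrium. Ka = x²/(0.0198 − x).
The 5% rule fails; solving x² + Ka·x − Ka·C₀ = 0 exactly:
x = [−0.00129 + √(0.00129² + 0.000102)]/2 = 4.45 × 10^-3 M
pH = −log(4.45 × 10^-3) = 2.35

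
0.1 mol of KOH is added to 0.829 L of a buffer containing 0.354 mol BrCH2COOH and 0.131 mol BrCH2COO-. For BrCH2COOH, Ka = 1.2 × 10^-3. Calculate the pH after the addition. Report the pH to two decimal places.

After neutralization: n(BrCH2COOH) = 0.254 mol, n(BrCH2COO-) = 0.231 mol.
pKa = −log(1.2 × 10^-3) = 2.921
Henderson–Hasselbalch with mole ratio 0.231/0.254: pH = 2.921 + (-0.041)

pH = 2.88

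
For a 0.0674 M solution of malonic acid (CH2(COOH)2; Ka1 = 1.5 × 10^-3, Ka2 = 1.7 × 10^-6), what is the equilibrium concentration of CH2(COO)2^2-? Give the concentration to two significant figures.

1.7 × 10^-6 M

First ionization gives [H+] ≈ [CH2(COOH)COO-] = 9.33 × 10^-3 M.
Second step: Ka2 = [H+][CH2(COO)2^2-]/[CH2(COOH)COO-] ≈ [CH2(COO)2^2-] (since [H+] ≈ [CH2(COOH)COO-]).
So [CH2(COO)2^2-] ≈ Ka2.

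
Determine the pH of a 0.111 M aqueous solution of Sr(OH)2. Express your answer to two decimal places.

Sr(OH)2 is a strong base (each formula unit releases 2 OH-); [OH-] = 0.222 M.
pOH = -log(0.222) = 0.65
pH = 14.00 - 0.65 = 13.35

pH = 13.35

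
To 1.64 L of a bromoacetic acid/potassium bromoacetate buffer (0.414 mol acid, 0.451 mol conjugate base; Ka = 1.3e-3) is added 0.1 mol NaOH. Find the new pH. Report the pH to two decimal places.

pH = 3.13

OH- converts BrCH2COOH to BrCH2COO-: BrCH2COOH → 0.314 mol, BrCH2COO- → 0.551 mol.
pKa = −log(1.3 × 10^-3) = 2.886
Henderson–Hasselbalch with mole ratio 0.551/0.314: pH = 2.886 + (+0.244)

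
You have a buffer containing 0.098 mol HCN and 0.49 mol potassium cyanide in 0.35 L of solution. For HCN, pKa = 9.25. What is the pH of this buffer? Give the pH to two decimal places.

pH = 9.95

Henderson–Hasselbalch: pH = pKa + log([CN-]/[HCN]) = 9.25 + log(0.49/0.098)
pH = 9.25 + (+0.699) = 9.95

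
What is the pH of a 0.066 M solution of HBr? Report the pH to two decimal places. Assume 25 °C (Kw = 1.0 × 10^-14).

pH = 1.18

HBr is a strong acid and dissociates completely, so [H+] = 0.066 M.
pH = -log(0.066) = 1.18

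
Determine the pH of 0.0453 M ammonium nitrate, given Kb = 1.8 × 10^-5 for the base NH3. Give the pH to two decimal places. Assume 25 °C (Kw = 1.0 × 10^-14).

pH = 5.30

NH4+ is the conjugate acid of the weak base NH3.
Ka = Kw/Kb = 1.0×10^-14 / 1.8 × 10^-5 = 5.56 × 10^-10
Let x = [H+] at equilibrium. Ka = x²/(0.0453 − x).
Since Ka ≪ C₀, x ≈ √(Ka·C₀) = 5.02 × 10^-6 M.
Check: 0.011% ionized — well under 5%, approximation valid.
pH = −log[H+] = −log(5.02 × 10^-6) = 5.30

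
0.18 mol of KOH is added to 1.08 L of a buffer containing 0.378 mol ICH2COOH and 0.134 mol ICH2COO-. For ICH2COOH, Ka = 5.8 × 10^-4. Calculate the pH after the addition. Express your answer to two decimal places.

pH = 3.44

OH- converts ICH2COOH to ICH2COO-: ICH2COOH → 0.198 mol, ICH2COO- → 0.314 mol.
pKa = −log(5.8 × 10^-4) = 3.237
Henderson–Hasselbalch with mole ratio 0.314/0.198: pH = 3.237 + (+0.200)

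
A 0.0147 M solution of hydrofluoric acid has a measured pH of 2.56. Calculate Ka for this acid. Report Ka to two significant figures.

Ka = 6.4 × 10^-4

[H+] = 10^(-2.56) = 2.75 × 10^-3 M
At equilibrium [HA] = 0.0147 − 2.75 × 10^-3 = 1.19 × 10^-2 M
Ka = [H+][A-]/[HA] = (2.75 × 10^-3)² / 1.19 × 10^-2 = 6.4 × 10^-4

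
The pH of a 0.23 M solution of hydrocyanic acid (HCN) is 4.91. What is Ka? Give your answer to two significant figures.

Ka = 6.6 × 10^-10

[H+] = 10^(-4.91) = 1.23 × 10^-5 M
At equilibrium [HA] = 0.23 − 1.23 × 10^-5 = 2.30 × 10^-1 M
Ka = [H+][A-]/[HA] = (1.23 × 10^-5)² / 2.30 × 10^-1 = 6.6 × 10^-10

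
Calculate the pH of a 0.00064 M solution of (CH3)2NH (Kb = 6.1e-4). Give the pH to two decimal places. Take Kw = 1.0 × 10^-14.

(CH3)2NH + H2O ⇌ (CH3)2NH2+ + OH-
Let x = [OH-] at equilibrium. Kb = x²/(0.00064 − x).
x is not negligible relative to C₀; solve x² + 0.00061·x − 3.9e-07 = 0.
x = (−Kb + √(Kb² + 4·Kb·C₀))/2 = 3.90 × 10^-4 M
pOH = −log(3.90 × 10^-4) = 3.41; pH = 14.00 − 3.41 = 10.59

pH = 10.59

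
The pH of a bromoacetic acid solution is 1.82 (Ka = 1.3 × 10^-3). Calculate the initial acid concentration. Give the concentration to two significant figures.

C₀ = 1.9 × 10^-1 M

[H+] = 10^(-1.82) = 1.51 × 10^-2 M = x
Ka = x²/(C₀ − x) ⇒ C₀ = x + x²/Ka
C₀ = 1.51 × 10^-2 + (1.51 × 10^-2)²/(1.3 × 10^-3) = 1.90 × 10^-1 M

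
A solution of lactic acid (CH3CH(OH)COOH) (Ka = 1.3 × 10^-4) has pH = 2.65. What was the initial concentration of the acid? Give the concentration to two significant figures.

C₀ = 4.1 × 10^-2 M

[H+] = 10^(-2.65) = 2.24 × 10^-3 M = x
Ka = x²/(C₀ − x) ⇒ C₀ = x + x²/Ka
C₀ = 2.24 × 10^-3 + (2.24 × 10^-3)²/(1.3 × 10^-4) = 4.08 × 10^-2 M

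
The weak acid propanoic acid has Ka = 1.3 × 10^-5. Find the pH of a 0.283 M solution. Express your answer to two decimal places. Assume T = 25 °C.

CH3CH2COOH ⇌ CH3CH2COO- + H+
Ka = x²/(0.283 − x) = 1.3 × 10^-5
Since Ka ≪ C₀, x ≈ √(Ka·C₀) = 1.92 × 10^-3 M.
pH = −log[H+] = −log(1.92 × 10^-3) = 2.72

pH = 2.72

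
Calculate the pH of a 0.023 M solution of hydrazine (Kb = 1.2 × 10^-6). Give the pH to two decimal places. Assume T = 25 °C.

pH = 10.22

N2H4 + H2O ⇌ N2H5+ + OH-
From the ICE table, Kb = [OH-]²/(0.023 − [OH-]) = 1.2 × 10^-6.
Assume [OH-] ≪ 0.023: [OH-] ≈ √(1.2 × 10^-6 × 0.023) = 1.66 × 10^-4 M
pOH = −log(1.66 × 10^-4) = 3.78; pH = 14.00 − 3.78 = 10.22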